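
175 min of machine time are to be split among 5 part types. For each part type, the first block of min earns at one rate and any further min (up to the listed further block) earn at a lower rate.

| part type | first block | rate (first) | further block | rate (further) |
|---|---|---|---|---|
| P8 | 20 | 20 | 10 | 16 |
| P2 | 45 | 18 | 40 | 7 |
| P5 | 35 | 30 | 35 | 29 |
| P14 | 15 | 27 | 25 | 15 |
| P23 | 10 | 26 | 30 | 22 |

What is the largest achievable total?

Rank every tier by rate: P5/tier1 30 > P5/tier2 29 > P14/tier1 27 > P23/tier1 26 > P23/tier2 22 > P8/tier1 20 > P2/tier1 18 > P8/tier2 16 > P14/tier2 15 > P2/tier2 7.
P5/tier1 (30): +35 ; 140 left.
P5 tier2 at 29: fill all 35 ; 105 left.
Fill P14 tier1 block (15 at 27) ; 90 left.
P23/tier1 (26): +10 ; 80 left.
Fill P23 tier2 block (30 at 22) ; 50 left.
P8/tier1 (20): +20 ; 30 left.
P2/tier1: +30 of 45 at 18; pool empty.
Total = 30×35 + 29×35 + 27×15 + 26×10 + 22×30 + 20×20 + 18×30 = 4330.

4330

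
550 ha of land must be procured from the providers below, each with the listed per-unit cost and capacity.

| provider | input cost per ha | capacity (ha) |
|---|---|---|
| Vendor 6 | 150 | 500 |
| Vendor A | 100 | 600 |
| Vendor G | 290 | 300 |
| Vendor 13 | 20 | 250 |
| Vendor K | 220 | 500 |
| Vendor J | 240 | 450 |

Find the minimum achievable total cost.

Cheapest first:
Vendor 13 at 20: take all 250 ha ; 300 still needed.
Take 300 from Vendor A at 100 to finish.
Vendor 6, Vendor K, Vendor J, Vendor G: unused.
Cost = 250×20 + 300×100 = 35000.

35000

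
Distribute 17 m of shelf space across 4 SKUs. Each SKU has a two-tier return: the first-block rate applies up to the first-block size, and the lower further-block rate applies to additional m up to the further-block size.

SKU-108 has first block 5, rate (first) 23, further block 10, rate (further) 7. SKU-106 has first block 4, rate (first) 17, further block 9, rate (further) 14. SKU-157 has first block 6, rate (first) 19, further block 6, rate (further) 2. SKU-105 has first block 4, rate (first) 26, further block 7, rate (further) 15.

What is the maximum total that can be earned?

367

Rank every tier by rate: SKU-105/T1 26 > SKU-108/T1 23 > SKU-157/T1 19 > SKU-106/T1 17 > SKU-105/T2 15 > SKU-106/T2 14 > SKU-108/T2 7 > SKU-157/T2 2.
SKU-105/T1 (26): +4 ; 13 left.
SKU-108/T1 (23): +5 ; 8 left.
Fill SKU-157 T1 block (6 at 19) ; 2 left.
SKU-106/T1: +2 of 4 at 17; pool empty.
Total = 26×4 + 23×5 + 19×6 + 17×2 = 367.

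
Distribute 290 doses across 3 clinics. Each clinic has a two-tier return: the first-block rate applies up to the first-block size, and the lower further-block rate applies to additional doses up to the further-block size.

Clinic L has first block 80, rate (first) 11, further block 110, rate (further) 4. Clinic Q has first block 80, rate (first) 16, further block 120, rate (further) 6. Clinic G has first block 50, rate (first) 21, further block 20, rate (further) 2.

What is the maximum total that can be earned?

Treat each block as its own option and order by rate: Clinic G/tier1 21 > Clinic Q/tier1 16 > Clinic L/tier1 11 > Clinic Q/tier2 6 > Clinic L/tier2 4 > Clinic G/tier2 2.
Clinic G tier1 at 21: fill all 50 — 240 left.
Clinic Q/tier1 (16): +80 — 160 left.
Clinic L/tier1 (11): +80 — 80 left.
Clinic Q tier2 at 6: only 80 left, fill 80.
Total = 21×50 + 16×80 + 11×80 + 6×80 = 3690.

3690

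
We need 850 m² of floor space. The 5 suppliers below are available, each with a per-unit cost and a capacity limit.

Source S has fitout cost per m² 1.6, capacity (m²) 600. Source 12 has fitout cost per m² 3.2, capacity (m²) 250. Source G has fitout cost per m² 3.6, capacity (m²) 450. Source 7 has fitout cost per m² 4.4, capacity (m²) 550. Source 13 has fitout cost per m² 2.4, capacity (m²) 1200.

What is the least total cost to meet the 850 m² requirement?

Use suppliers in increasing cost order.
Source S at 1.6: take all 600 m² → 250 still needed.
Take 250 from Source 13 at 2.4 to finish.
Source 12, Source G, Source 7: unused.
Cost = 600×1.6 + 250×2.4 = 1560.

1560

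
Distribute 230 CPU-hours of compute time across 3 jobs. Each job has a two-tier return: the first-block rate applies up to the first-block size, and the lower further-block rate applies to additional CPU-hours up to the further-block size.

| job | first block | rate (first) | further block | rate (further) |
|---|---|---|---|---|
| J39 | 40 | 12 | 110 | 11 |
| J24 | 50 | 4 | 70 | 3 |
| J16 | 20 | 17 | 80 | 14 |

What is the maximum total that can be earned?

2930

Rank every tier by rate: J16/tier1 17 > J16/tier2 14 > J39/tier1 12 > J39/tier2 11 > J24/tier1 4 > J24/tier2 3.
Fill J16 tier1 block (20 at 17) ; 210 left.
Fill J16 tier2 block (80 at 14) ; 130 left.
J39 tier1 at 12: fill all 40 ; 90 left.
J39/tier2: +90 of 110 at 11; pool empty.
Total = 17×20 + 14×80 + 12×40 + 11×90 = 2930.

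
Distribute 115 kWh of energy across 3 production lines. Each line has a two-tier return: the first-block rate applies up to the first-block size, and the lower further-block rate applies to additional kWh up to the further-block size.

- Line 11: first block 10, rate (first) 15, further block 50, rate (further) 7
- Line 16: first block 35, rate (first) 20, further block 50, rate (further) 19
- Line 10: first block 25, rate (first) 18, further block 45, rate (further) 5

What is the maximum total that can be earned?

2175

Order all 6 blocks by rate: Line 16/first 20 > Line 16/second 19 > Line 10/first 18 > Line 11/first 15 > Line 11/second 7 > Line 10/second 5.
Line 16 first at 20: fill all 35 ; 80 left.
Line 16 second at 19: fill all 50 ; 30 left.
Line 10/first (18): +25 ; 5 left.
Line 11 first at 15: only 5 left, fill 5.
Total = 20×35 + 19×50 + 18×25 + 15×5 = 2175.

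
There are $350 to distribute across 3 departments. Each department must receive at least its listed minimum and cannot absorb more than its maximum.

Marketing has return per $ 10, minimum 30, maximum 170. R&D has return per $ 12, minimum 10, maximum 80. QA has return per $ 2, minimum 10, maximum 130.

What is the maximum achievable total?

2860

Meeting every minimum uses 30+10+10 = 50 $, leaving 300.
Highest return per $ first: R&D 12 > Marketing 10 > QA 2.
R&D takes 70 more to reach its cap of 80 — 230 left.
Marketing: +140 to 170 (cap) — 90 left.
QA has room for 120 more but only 90 remain, so it gets 100.
Total = 10×170 + 12×80 + 2×100 = 2860.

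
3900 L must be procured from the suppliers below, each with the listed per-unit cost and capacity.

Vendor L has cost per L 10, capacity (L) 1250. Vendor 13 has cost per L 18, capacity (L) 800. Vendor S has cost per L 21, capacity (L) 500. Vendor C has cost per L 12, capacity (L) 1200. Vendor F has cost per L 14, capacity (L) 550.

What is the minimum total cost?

Cheapest first:
Vendor L (10): use full 1250 — 2650 L to go.
Take 1200 from Vendor C at 12 — need 1450 more.
Take 550 from Vendor F at 14 — need 900 more.
Vendor 13 at 18: take all 800 L — 100 still needed.
Take 100 from Vendor S at 21 to finish.
Cost = 1250×10 + 1200×12 + 550×14 + 800×18 + 100×21 = 51100.

51100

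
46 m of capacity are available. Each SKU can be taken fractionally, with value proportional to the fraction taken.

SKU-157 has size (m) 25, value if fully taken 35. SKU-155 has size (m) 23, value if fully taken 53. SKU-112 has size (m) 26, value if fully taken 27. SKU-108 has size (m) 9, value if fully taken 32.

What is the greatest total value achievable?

Rank by value-to-size ratio: SKU-108 32/9≈3.56, SKU-155 53/23≈2.3, SKU-157 35/25≈1.4, SKU-112 27/26≈1.04.
Take all of SKU-108 (9 m, value 32) — 37 m left.
SKU-155: take in full, 23 m for value 53 — 14 left.
Fill the last 14 m with part of SKU-157: 14/25 of it earns 19.6.
Total value = 104.6.

104.6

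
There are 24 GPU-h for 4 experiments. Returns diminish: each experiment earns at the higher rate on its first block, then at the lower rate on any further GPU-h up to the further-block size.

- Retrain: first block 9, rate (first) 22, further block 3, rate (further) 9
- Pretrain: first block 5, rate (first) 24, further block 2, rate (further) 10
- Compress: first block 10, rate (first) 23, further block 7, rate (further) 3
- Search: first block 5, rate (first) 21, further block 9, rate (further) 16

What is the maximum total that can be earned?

Order all 8 blocks by rate: Pretrain/first 24 > Compress/first 23 > Retrain/first 22 > Search/first 21 > Search/second 16 > Pretrain/second 10 > Retrain/second 9 > Compress/second 3.
Pretrain first at 24: fill all 5 — 19 left.
Fill Compress first block (10 at 23) — 9 left.
Retrain/first (22): +9 — 0 left.
Total = 24×5 + 23×10 + 22×9 = 548.

548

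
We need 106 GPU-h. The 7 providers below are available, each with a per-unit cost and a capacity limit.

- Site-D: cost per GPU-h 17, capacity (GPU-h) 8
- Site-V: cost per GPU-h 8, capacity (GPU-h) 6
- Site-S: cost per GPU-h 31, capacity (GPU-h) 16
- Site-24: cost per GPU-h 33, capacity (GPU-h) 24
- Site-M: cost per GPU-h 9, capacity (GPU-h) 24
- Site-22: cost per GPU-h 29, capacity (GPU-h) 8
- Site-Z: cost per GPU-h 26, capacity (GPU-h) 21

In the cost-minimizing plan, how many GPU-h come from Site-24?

Cheapest first:
Take 6 from Site-V at 8 → need 100 more.
Site-M (9): use full 24 → 76 GPU-h to go.
Take 8 from Site-D at 17 → need 68 more.
Site-Z at 26: take all 21 GPU-h → 47 still needed.
Site-22 at 29: take all 8 GPU-h → 39 still needed.
Site-S (31): use full 16 → 23 GPU-h to go.
Site-24 at 33: take 23 of its 24 → requirement met.

23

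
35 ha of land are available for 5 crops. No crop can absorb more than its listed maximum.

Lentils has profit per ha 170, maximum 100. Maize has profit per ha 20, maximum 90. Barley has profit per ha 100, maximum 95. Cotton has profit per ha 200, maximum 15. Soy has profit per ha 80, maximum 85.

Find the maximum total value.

Rank by profit per ha: Cotton 200 > Lentils 170 > Barley 100 > Soy 80 > Maize 20.
Cotton: +15 to 15 (cap) ; 20 left.
Lentils: +20 (room for 100) → 20. Pool exhausted.
Total = 170×20 + 200×15 = 6400.

6400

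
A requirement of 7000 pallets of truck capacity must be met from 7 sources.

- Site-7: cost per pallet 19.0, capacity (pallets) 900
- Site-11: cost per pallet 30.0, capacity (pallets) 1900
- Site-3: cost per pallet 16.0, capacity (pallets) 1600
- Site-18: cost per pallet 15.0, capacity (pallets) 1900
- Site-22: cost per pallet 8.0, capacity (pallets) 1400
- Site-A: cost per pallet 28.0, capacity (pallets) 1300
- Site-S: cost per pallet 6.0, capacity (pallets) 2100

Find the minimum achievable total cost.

77900

Fill from the cheapest source first.
Site-S (6.0): use full 2100 → 4900 pallets to go.
Site-22 (8.0): use full 1400 → 3500 pallets to go.
Site-18 at 15.0: take all 1900 pallets → 1600 still needed.
Site-3 at 16.0: take all 1600 pallets → 0 still needed.
Site-7, Site-A, Site-11: unused.
Cost = 2100×6.0 + 1400×8.0 + 1900×15.0 + 1600×16.0 = 77900.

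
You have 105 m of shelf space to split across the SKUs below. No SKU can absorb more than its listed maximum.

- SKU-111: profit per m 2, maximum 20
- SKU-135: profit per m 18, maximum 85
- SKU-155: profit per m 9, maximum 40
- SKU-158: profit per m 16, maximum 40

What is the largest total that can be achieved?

Order the SKUs by profit per m: SKU-135 18 > SKU-158 16 > SKU-155 9 > SKU-111 2.
Give SKU-135 85 to hit its cap of 85 — 20 left.
Only 20 left; SKU-158 takes them to reach 20.
Total = 18×85 + 16×20 = 1850.

1850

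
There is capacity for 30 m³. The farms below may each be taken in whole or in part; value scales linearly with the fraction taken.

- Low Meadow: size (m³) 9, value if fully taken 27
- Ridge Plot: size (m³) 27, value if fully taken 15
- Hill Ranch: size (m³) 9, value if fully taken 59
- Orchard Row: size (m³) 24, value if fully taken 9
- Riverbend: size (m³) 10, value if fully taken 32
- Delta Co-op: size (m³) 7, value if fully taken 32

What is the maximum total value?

Rank by value-to-size ratio: Hill Ranch 59/9≈6.56, Delta Co-op 32/7≈4.57, Riverbend 32/10≈3.2, Low Meadow 27/9≈3, Ridge Plot 15/27≈0.556, Orchard Row 9/24≈0.375.
All 9 m³ of Hill Ranch fit (value 59) → 21 remain.
Take all of Delta Co-op (7 m³, value 32) → 14 m³ left.
Riverbend: take in full, 10 m³ for value 32 → 4 left.
Only 4 m³ remain; take 4/9 of Low Meadow for value 27×4/9 = 12.
Total value = 135.

135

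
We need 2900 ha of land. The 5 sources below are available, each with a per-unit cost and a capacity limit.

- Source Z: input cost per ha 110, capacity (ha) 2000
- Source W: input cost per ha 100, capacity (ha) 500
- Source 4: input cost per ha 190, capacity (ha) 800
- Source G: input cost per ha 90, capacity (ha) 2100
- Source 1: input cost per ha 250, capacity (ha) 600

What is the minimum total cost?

272000

Use sources in increasing cost order.
Source G (90): use full 2100 ; 800 ha to go.
Source W at 100: take all 500 ha ; 300 still needed.
Source Z at 110: take 300 of its 2000 ; requirement met.
Source 4, Source 1: unused.
Cost = 2100×90 + 500×100 + 300×110 = 272000.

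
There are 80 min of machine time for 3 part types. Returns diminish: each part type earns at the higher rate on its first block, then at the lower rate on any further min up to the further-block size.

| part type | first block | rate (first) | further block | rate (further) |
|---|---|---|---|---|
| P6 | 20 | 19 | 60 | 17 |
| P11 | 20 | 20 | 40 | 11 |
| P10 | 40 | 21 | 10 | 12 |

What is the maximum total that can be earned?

1620

Treat each block as its own option and order by rate: P10/T1 21 > P11/T1 20 > P6/T1 19 > P6/T2 17 > P10/T2 12 > P11/T2 11.
P10/T1 (21): +40 ; 40 left.
Fill P11 T1 block (20 at 20) ; 20 left.
Fill P6 T1 block (20 at 19) ; 0 left.
Total = 21×40 + 20×20 + 19×20 = 1620.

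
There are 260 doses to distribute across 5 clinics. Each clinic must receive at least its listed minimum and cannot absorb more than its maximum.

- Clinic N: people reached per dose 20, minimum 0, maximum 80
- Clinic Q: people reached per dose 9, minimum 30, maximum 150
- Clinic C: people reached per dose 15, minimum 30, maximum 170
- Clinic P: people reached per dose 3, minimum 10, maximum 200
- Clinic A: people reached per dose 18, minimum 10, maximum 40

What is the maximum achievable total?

Meeting every minimum uses 0+30+30+10+10 = 80 doses, leaving 180.
Order the clinics by people reached per dose: Clinic N 20 > Clinic A 18 > Clinic C 15 > Clinic Q 9 > Clinic P 3.
Clinic N takes 80 more to reach its cap of 80 ; 100 left.
Clinic A: +30 to 40 (cap) ; 70 left.
Clinic C: +70 (room for 140) → 100. Pool exhausted.
Total = 20×80 + 9×30 + 15×100 + 3×10 + 18×40 = 4120.

4120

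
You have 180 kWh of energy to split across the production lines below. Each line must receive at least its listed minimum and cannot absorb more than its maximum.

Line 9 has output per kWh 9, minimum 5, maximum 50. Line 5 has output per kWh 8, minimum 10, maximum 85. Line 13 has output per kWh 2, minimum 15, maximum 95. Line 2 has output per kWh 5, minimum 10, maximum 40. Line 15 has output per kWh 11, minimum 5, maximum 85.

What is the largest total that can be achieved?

Meeting every minimum uses 5+10+15+10+5 = 45 kWh, leaving 135.
Highest output per kWh first: Line 15 11 > Line 9 9 > Line 5 8 > Line 2 5 > Line 13 2.
Line 15 takes 80 more to reach its cap of 85 → 55 left.
Line 9 takes 45 more to reach its cap of 50 → 10 left.
Only 10 left; Line 5 takes them to reach 20.
Total = 9×50 + 8×20 + 2×15 + 5×10 + 11×85 = 1625.

1625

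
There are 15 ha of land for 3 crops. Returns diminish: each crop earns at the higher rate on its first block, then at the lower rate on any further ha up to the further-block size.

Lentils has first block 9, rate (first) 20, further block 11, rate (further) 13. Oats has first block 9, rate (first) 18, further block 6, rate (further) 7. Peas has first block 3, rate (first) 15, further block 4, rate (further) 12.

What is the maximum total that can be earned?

Treat each block as its own option and order by rate: Lentils/tier1 20 > Oats/tier1 18 > Peas/tier1 15 > Lentils/tier2 13 > Peas/tier2 12 > Oats/tier2 7.
Fill Lentils tier1 block (9 at 20) → 6 left.
Oats/tier1: +6 of 9 at 18; pool empty.
Total = 20×9 + 18×6 = 288.

288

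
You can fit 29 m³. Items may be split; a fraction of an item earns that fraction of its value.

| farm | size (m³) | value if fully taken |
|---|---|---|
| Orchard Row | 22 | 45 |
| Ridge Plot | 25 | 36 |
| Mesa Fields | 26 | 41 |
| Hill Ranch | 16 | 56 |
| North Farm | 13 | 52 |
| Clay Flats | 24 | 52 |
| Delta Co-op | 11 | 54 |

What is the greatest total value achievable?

123.5

Rank by value-to-size ratio: Delta Co-op 54/11≈4.91, North Farm 52/13≈4, Hill Ranch 56/16≈3.5, Clay Flats 52/24≈2.17, Orchard Row 45/22≈2.05, Mesa Fields 41/26≈1.58, Ridge Plot 36/25≈1.44.
Take all of Delta Co-op (11 m³, value 54) ; 18 m³ left.
All 13 m³ of North Farm fit (value 52) ; 5 remain.
5 m³ left: a 5/16 share of Hill Ranch gives 56×5/16 = 17.5.
Total value = 123.5.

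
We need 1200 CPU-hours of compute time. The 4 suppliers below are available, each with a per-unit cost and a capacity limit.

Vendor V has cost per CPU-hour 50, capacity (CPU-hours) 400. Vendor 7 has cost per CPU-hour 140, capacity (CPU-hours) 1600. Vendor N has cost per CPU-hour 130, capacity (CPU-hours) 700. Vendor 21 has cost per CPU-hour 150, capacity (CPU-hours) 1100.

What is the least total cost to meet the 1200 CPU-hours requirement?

Fill from the cheapest supplier first.
Take 400 from Vendor V at 50 → need 800 more.
Take 700 from Vendor N at 130 → need 100 more.
Vendor 7 (140): take the remaining 100 → done.
Vendor 21: unused.
Cost = 400×50 + 700×130 + 100×140 = 125000.

125000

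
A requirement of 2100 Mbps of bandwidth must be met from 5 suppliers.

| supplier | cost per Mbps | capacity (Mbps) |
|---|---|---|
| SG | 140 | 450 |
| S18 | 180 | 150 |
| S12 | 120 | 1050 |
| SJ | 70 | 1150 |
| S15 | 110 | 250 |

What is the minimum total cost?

192000

Cheapest first:
SJ at 70: take all 1150 Mbps → 950 still needed.
Take 250 from S15 at 110 → need 700 more.
S12 at 120: take 700 of its 1050 → requirement met.
SG, S18: unused.
Cost = 1150×70 + 250×110 + 700×120 = 192000.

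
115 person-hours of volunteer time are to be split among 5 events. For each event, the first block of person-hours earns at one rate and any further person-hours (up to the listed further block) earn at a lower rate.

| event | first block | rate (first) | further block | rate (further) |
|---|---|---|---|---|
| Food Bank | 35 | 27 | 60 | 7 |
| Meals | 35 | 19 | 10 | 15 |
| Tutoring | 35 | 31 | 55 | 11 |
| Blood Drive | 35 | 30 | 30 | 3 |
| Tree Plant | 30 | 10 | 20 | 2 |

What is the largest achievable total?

Rank every tier by rate: Tutoring/T1 31 > Blood Drive/T1 30 > Food Bank/T1 27 > Meals/T1 19 > Meals/T2 15 > Tutoring/T2 11 > Tree Plant/T1 10 > Food Bank/T2 7 > Blood Drive/T2 3 > Tree Plant/T2 2.
Tutoring/T1 (31): +35 → 80 left.
Blood Drive/T1 (30): +35 → 45 left.
Food Bank/T1 (27): +35 → 10 left.
Meals/T1: +10 of 35 at 19; pool empty.
Total = 31×35 + 30×35 + 27×35 + 19×10 = 3270.

3270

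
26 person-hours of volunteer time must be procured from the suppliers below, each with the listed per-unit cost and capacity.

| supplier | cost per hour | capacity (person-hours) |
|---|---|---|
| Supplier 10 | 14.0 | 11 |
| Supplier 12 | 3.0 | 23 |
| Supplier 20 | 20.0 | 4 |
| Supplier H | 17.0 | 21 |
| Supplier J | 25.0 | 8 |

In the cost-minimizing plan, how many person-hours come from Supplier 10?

Use suppliers in increasing cost order.
Supplier 12 at 3.0: take all 23 person-hours → 3 still needed.
Supplier 10 at 14.0: take 3 of its 11 → requirement met.
Supplier H, Supplier 20, Supplier J: unused.

3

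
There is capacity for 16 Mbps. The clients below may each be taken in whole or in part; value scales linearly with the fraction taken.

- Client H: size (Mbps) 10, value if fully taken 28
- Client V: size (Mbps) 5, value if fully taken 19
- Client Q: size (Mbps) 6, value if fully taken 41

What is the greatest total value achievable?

Rank by value-to-size ratio: Client Q 41/6≈6.83, Client V 19/5≈3.8, Client H 28/10≈2.8.
Client Q: take in full, 6 Mbps for value 41 — 10 left.
All 5 Mbps of Client V fit (value 19) — 5 remain.
Fill the last 5 Mbps with part of Client H: 5/10 of it earns 14.
Total value = 74.

74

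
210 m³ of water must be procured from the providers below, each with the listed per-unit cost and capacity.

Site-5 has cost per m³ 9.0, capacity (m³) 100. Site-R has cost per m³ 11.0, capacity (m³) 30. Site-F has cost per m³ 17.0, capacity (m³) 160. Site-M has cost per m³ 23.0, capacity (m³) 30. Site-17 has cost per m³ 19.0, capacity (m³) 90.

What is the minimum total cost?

Cheapest first:
Site-5 (9.0): use full 100 → 110 m³ to go.
Site-R at 11.0: take all 30 m³ → 80 still needed.
Take 80 from Site-F at 17.0 to finish.
Site-17, Site-M: unused.
Cost = 100×9.0 + 30×11.0 + 80×17.0 = 2590.

2590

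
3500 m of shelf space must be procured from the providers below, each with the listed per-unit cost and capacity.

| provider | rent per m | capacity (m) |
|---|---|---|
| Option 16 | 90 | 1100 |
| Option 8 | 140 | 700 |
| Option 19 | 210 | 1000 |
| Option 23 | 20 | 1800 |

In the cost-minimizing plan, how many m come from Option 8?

600

Use providers in increasing cost order.
Option 23 (20): use full 1800 ; 1700 m to go.
Option 16 at 90: take all 1100 m ; 600 still needed.
Take 600 from Option 8 at 140 to finish.
Option 19: unused.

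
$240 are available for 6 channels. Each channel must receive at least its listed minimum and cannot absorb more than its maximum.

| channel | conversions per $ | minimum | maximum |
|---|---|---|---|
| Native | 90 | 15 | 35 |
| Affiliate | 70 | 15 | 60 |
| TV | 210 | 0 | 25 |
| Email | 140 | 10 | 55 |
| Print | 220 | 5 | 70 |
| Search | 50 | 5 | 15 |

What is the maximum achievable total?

Meeting every minimum uses 15+15+0+10+5+5 = 50 $, leaving 190.
Order the channels by conversions per $: Print 220 > TV 210 > Email 140 > Native 90 > Affiliate 70 > Search 50.
Give Print 65 more to hit its cap of 70 — 125 left.
TV takes 25 more to reach its cap of 25 — 100 left.
Give Email 45 more to hit its cap of 55 — 55 left.
Native takes 20 more to reach its cap of 35 — 35 left.
Only 35 left; Affiliate takes them to reach 50.
Total = 90×35 + 70×50 + 210×25 + 140×55 + 220×70 + 50×5 = 35250.

35250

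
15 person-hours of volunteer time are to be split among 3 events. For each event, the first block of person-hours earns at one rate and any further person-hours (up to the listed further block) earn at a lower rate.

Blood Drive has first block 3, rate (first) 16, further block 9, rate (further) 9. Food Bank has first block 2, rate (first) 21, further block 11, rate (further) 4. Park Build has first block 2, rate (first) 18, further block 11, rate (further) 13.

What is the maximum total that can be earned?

Order all 6 blocks by rate: Food Bank/T1 21 > Park Build/T1 18 > Blood Drive/T1 16 > Park Build/T2 13 > Blood Drive/T2 9 > Food Bank/T2 4.
Food Bank T1 at 21: fill all 2 ; 13 left.
Park Build T1 at 18: fill all 2 ; 11 left.
Blood Drive/T1 (16): +3 ; 8 left.
8 remain; put them into Park Build T2 at 13.
Total = 21×2 + 18×2 + 16×3 + 13×8 = 230.

230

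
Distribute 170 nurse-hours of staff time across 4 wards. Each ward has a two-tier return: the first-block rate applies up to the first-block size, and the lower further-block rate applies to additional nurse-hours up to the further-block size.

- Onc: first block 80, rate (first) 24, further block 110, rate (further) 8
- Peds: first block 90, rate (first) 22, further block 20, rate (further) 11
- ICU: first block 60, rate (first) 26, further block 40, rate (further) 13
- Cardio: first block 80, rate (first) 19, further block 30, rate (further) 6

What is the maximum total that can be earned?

4140

Rank every tier by rate: ICU/tier1 26 > Onc/tier1 24 > Peds/tier1 22 > Cardio/tier1 19 > ICU/tier2 13 > Peds/tier2 11 > Onc/tier2 8 > Cardio/tier2 6.
ICU tier1 at 26: fill all 60 → 110 left.
Onc/tier1 (24): +80 → 30 left.
30 remain; put them into Peds tier1 at 22.
Total = 26×60 + 24×80 + 22×30 = 4140.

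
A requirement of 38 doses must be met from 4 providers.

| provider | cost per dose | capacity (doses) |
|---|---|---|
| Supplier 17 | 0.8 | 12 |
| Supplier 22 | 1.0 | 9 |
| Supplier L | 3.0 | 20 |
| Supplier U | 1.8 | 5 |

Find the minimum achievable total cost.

Use providers in increasing cost order.
Supplier 17 (0.8): use full 12 — 26 doses to go.
Supplier 22 at 1.0: take all 9 doses — 17 still needed.
Take 5 from Supplier U at 1.8 — need 12 more.
Supplier L (3.0): take the remaining 12 — done.
Cost = 12×0.8 + 9×1.0 + 5×1.8 + 12×3.0 = 63.6.

63.6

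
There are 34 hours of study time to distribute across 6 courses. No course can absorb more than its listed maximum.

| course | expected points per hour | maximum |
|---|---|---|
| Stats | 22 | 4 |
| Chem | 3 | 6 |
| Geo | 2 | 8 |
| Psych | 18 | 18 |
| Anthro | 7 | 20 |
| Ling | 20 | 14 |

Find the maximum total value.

Highest expected points per hour first: Stats 22 > Ling 20 > Psych 18 > Anthro 7 > Chem 3 > Geo 2.
Give Stats 4 to hit its cap of 4 → 30 left.
Ling takes 14 to reach its cap of 14 → 16 left.
Psych: +16 (room for 18) → 16. Pool exhausted.
Total = 22×4 + 18×16 + 20×14 = 656.

656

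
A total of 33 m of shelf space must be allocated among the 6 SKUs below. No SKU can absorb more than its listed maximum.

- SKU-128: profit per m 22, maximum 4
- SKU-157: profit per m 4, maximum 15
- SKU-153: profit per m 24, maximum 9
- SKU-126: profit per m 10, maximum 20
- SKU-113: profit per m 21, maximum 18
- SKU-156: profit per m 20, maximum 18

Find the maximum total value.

722

Highest profit per m first: SKU-153 24 > SKU-128 22 > SKU-113 21 > SKU-156 20 > SKU-126 10 > SKU-157 4.
SKU-153: +9 to 9 (cap) → 24 left.
SKU-128: +4 to 4 (cap) → 20 left.
SKU-113 takes 18 to reach its cap of 18 → 2 left.
SKU-156: +2 (room for 18) → 2. Pool exhausted.
Total = 22×4 + 24×9 + 21×18 + 20×2 = 722.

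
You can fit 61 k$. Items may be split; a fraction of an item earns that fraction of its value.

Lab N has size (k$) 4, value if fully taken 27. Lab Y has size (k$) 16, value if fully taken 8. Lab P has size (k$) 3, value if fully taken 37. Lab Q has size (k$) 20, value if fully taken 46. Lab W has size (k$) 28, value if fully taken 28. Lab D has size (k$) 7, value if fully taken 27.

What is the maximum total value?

Best value per unit of size first: Lab P 37/3≈12.3, Lab N 27/4≈6.75, Lab D 27/7≈3.86, Lab Q 46/20≈2.3, Lab W 28/28≈1, Lab Y 8/16≈0.5.
Take all of Lab P (3 k$, value 37) — 58 k$ left.
Lab N: take in full, 4 k$ for value 27 — 54 left.
Lab D: take in full, 7 k$ for value 27 — 47 left.
All 20 k$ of Lab Q fit (value 46) — 27 remain.
Fill the last 27 k$ with part of Lab W: 27/28 of it earns 27.
Total value = 164.

164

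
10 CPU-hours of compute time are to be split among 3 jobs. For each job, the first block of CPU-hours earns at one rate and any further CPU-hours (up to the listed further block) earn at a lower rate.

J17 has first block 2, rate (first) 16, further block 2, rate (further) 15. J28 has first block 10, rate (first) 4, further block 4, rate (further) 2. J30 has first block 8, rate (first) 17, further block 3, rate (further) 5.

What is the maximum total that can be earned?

Order all 6 blocks by rate: J30/first 17 > J17/first 16 > J17/second 15 > J30/second 5 > J28/first 4 > J28/second 2.
J30 first at 17: fill all 8 — 2 left.
Fill J17 first block (2 at 16) — 0 left.
Total = 17×8 + 16×2 = 168.

168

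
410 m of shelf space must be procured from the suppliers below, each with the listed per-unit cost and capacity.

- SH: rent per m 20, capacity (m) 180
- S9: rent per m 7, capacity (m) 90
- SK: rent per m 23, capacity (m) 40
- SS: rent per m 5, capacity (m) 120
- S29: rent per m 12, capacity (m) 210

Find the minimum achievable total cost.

3630

Use suppliers in increasing cost order.
Take 120 from SS at 5 → need 290 more.
S9 at 7: take all 90 m → 200 still needed.
S29 (12): take the remaining 200 → done.
SH, SK: unused.
Cost = 120×5 + 90×7 + 200×12 = 3630.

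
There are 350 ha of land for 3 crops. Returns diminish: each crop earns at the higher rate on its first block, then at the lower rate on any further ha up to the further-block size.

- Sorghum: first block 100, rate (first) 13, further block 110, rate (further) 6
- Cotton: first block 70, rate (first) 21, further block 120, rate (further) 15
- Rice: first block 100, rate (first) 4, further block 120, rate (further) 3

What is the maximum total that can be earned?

Treat each block as its own option and order by rate: Cotton/T1 21 > Cotton/T2 15 > Sorghum/T1 13 > Sorghum/T2 6 > Rice/T1 4 > Rice/T2 3.
Cotton T1 at 21: fill all 70 → 280 left.
Cotton/T2 (15): +120 → 160 left.
Fill Sorghum T1 block (100 at 13) → 60 left.
Sorghum T2 at 6: only 60 left, fill 60.
Total = 21×70 + 15×120 + 13×100 + 6×60 = 4930.

4930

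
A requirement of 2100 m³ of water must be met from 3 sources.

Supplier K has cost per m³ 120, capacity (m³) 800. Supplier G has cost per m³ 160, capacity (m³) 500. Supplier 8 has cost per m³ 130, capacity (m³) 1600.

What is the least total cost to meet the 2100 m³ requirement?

265000

Use sources in increasing cost order.
Take 800 from Supplier K at 120 → need 1300 more.
Supplier 8 at 130: take 1300 of its 1600 → requirement met.
Supplier G: unused.
Cost = 800×120 + 1300×130 = 265000.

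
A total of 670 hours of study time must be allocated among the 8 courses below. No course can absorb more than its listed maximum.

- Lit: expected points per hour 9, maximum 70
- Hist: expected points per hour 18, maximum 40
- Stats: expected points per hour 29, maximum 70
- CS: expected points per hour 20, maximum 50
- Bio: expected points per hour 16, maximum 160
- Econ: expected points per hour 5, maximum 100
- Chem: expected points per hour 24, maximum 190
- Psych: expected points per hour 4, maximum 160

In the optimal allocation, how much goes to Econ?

90

Highest expected points per hour first: Stats 29 > Chem 24 > CS 20 > Hist 18 > Bio 16 > Lit 9 > Econ 5 > Psych 4.
Give Stats 70 to hit its cap of 70 ; 600 left.
Chem takes 190 to reach its cap of 190 ; 410 left.
CS: +50 to 50 (cap) ; 360 left.
Hist takes 40 to reach its cap of 40 ; 320 left.
Bio: +160 to 160 (cap) ; 160 left.
Lit takes 70 to reach its cap of 70 ; 90 left.
Econ has room for 100 but only 90 remain, so it gets 90.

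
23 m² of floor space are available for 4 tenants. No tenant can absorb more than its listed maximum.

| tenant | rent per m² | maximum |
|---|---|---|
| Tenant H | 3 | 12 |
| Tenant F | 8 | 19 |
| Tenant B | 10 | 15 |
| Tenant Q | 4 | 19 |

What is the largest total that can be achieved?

214

Rank by rent per m²: Tenant B 10 > Tenant F 8 > Tenant Q 4 > Tenant H 3.
Give Tenant B 15 to hit its cap of 15 → 8 left.
Only 8 left; Tenant F takes them to reach 8.
Total = 8×8 + 10×15 = 214.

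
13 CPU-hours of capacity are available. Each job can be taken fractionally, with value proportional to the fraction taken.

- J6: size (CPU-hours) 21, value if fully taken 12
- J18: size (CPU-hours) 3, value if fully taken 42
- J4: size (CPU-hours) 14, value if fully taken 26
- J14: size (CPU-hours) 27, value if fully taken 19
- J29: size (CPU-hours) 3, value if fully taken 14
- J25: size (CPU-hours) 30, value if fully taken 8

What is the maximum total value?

Rank by value-to-size ratio: J18 42/3≈14, J29 14/3≈4.67, J4 26/14≈1.86, J14 19/27≈0.704, J6 12/21≈0.571, J25 8/30≈0.267.
J18: take in full, 3 CPU-hours for value 42 ; 10 left.
Take all of J29 (3 CPU-hours, value 14) ; 7 CPU-hours left.
Only 7 CPU-hours remain; take 7/14 of J4 for value 26×7/14 = 13.
Total value = 69.

69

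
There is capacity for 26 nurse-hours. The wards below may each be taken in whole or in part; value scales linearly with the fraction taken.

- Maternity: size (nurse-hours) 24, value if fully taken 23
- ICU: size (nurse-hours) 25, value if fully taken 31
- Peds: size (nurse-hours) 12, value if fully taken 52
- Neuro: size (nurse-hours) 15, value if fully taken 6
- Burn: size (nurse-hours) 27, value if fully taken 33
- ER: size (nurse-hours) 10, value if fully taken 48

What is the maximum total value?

104.96

Sort by value density: ER 48/10≈4.8, Peds 52/12≈4.33, ICU 31/25≈1.24, Burn 33/27≈1.22, Maternity 23/24≈0.958, Neuro 6/15≈0.4.
All 10 nurse-hours of ER fit (value 48) ; 16 remain.
All 12 nurse-hours of Peds fit (value 52) ; 4 remain.
4 nurse-hours left: a 4/25 share of ICU gives 31×4/25 = 4.96.
Total value = 104.96.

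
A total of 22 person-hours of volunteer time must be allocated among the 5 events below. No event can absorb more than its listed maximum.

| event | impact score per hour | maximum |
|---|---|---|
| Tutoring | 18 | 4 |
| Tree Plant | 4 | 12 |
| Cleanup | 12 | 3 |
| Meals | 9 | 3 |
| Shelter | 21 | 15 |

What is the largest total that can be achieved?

423

Order the events by impact score per hour: Shelter 21 > Tutoring 18 > Cleanup 12 > Meals 9 > Tree Plant 4.
Shelter takes 15 to reach its cap of 15 — 7 left.
Tutoring: +4 to 4 (cap) — 3 left.
Give Cleanup 3 to hit its cap of 3 — 0 left.
Total = 18×4 + 12×3 + 21×15 = 423.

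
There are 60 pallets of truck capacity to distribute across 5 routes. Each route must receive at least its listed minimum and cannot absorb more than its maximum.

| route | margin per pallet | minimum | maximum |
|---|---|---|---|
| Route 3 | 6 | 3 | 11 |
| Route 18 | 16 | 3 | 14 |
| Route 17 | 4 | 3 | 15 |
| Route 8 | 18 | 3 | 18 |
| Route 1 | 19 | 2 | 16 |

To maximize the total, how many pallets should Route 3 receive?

9

Meeting every minimum uses 3+3+3+3+2 = 14 pallets, leaving 46.
Highest margin per pallet first: Route 1 19 > Route 8 18 > Route 18 16 > Route 3 6 > Route 17 4.
Route 1 takes 14 more to reach its cap of 16 → 32 left.
Give Route 8 15 more to hit its cap of 18 → 17 left.
Route 18: +11 to 14 (cap) → 6 left.
Route 3: +6 (room for 8) → 9. Pool exhausted.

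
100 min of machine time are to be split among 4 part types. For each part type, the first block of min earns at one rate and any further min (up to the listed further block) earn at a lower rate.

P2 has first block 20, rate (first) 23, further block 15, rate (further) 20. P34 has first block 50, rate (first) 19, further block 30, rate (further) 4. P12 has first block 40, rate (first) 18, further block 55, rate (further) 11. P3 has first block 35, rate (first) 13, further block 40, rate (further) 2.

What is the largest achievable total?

Order all 8 blocks by rate: P2/first 23 > P2/second 20 > P34/first 19 > P12/first 18 > P3/first 13 > P12/second 11 > P34/second 4 > P3/second 2.
P2/first (23): +20 → 80 left.
P2/second (20): +15 → 65 left.
P34 first at 19: fill all 50 → 15 left.
P12 first at 18: only 15 left, fill 15.
Total = 23×20 + 20×15 + 19×50 + 18×15 = 1980.

1980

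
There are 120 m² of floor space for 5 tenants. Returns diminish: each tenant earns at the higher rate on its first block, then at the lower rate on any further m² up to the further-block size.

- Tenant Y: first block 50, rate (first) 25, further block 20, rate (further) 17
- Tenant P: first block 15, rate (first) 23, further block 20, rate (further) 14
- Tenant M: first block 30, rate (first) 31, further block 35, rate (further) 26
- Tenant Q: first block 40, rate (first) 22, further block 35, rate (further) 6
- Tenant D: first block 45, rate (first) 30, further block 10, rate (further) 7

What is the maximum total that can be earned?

Rank every tier by rate: Tenant M/T1 31 > Tenant D/T1 30 > Tenant M/T2 26 > Tenant Y/T1 25 > Tenant P/T1 23 > Tenant Q/T1 22 > Tenant Y/T2 17 > Tenant P/T2 14 > Tenant D/T2 7 > Tenant Q/T2 6.
Fill Tenant M T1 block (30 at 31) → 90 left.
Fill Tenant D T1 block (45 at 30) → 45 left.
Tenant M/T2 (26): +35 → 10 left.
Tenant Y T1 at 25: only 10 left, fill 10.
Total = 31×30 + 30×45 + 26×35 + 25×10 = 3440.

3440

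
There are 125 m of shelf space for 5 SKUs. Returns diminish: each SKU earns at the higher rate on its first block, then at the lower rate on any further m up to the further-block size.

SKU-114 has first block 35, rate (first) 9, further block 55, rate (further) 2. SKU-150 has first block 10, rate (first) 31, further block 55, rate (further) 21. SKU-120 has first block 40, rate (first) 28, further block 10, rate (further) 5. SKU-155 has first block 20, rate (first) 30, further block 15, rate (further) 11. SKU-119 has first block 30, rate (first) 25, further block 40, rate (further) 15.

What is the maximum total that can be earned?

Treat each block as its own option and order by rate: SKU-150/T1 31 > SKU-155/T1 30 > SKU-120/T1 28 > SKU-119/T1 25 > SKU-150/T2 21 > SKU-119/T2 15 > SKU-155/T2 11 > SKU-114/T1 9 > SKU-120/T2 5 > SKU-114/T2 2.
SKU-150/T1 (31): +10 — 115 left.
SKU-155/T1 (30): +20 — 95 left.
SKU-120 T1 at 28: fill all 40 — 55 left.
SKU-119 T1 at 25: fill all 30 — 25 left.
SKU-150/T2: +25 of 55 at 21; pool empty.
Total = 31×10 + 30×20 + 28×40 + 25×30 + 21×25 = 3305.

3305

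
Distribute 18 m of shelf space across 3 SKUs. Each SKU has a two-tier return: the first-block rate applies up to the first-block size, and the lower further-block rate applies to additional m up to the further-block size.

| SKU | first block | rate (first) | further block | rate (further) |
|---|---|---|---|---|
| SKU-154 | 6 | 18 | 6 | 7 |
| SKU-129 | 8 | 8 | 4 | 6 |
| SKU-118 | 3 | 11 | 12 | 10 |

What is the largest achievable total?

231

Treat each block as its own option and order by rate: SKU-154/first 18 > SKU-118/first 11 > SKU-118/second 10 > SKU-129/first 8 > SKU-154/second 7 > SKU-129/second 6.
SKU-154 first at 18: fill all 6 ; 12 left.
SKU-118/first (11): +3 ; 9 left.
9 remain; put them into SKU-118 second at 10.
Total = 18×6 + 11×3 + 10×9 = 231.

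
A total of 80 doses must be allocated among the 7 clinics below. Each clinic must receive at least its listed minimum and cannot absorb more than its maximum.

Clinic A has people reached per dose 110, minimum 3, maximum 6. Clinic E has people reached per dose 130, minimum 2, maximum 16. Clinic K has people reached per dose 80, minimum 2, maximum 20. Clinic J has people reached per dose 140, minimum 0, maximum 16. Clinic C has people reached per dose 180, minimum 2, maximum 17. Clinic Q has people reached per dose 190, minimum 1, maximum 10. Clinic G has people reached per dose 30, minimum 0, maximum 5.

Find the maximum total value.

11140

Meeting every minimum uses 3+2+2+0+2+1+0 = 10 doses, leaving 70.
Rank by people reached per dose: Clinic Q 190 > Clinic C 180 > Clinic J 140 > Clinic E 130 > Clinic A 110 > Clinic K 80 > Clinic G 30.
Give Clinic Q 9 more to hit its cap of 10 — 61 left.
Give Clinic C 15 more to hit its cap of 17 — 46 left.
Clinic J takes 16 more to reach its cap of 16 — 30 left.
Clinic E: +14 to 16 (cap) — 16 left.
Give Clinic A 3 more to hit its cap of 6 — 13 left.
Clinic K: +13 (room for 18) → 15. Pool exhausted.
Total = 110×6 + 130×16 + 80×15 + 140×16 + 180×17 + 190×10 = 11140.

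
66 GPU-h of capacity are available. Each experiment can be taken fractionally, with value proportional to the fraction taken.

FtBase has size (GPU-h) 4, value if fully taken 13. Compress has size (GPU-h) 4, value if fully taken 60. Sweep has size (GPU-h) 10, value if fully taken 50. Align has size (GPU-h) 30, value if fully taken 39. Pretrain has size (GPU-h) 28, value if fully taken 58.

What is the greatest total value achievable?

207

Best value per unit of size first: Compress 60/4≈15, Sweep 50/10≈5, FtBase 13/4≈3.25, Pretrain 58/28≈2.07, Align 39/30≈1.3.
All 4 GPU-h of Compress fit (value 60) — 62 remain.
All 10 GPU-h of Sweep fit (value 50) — 52 remain.
All 4 GPU-h of FtBase fit (value 13) — 48 remain.
Pretrain: take in full, 28 GPU-h for value 58 — 20 left.
Only 20 GPU-h remain; take 20/30 of Align for value 39×20/30 = 26.
Total value = 207.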